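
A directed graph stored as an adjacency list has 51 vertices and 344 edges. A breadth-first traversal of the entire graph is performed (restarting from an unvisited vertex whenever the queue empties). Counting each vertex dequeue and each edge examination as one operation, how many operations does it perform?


A full BFS traversal dequeues each vertex once and examines each edge once.
Vertex visits: 51
Edge visits: 344
V + E = 51 + 344 = 395


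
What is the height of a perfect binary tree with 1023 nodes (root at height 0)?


A perfect binary tree with 1023 nodes:
  1023 = 2^10 - 1
  Levels: 0, 1, ..., 9
  Height = 9


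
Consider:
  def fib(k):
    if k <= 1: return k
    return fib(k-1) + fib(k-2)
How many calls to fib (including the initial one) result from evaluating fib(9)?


Let C(m) = total calls to evaluate fib(m). Then C(0)=C(1)=1, and
C(m) = 1 + C(m-1) + C(m-2) for m >= 2.
Build the table (each entry = 1 + previous two):
  C(0) = 1
  C(1) = 1
  C(2) = 1 + 1 + 1 = 3
  C(3) = 1 + 3 + 1 = 5
  C(4) = 1 + 5 + 3 = 9
  C(5) = 1 + 9 + 5 = 15
  C(6) = 1 + 15 + 9 = 25
  C(7) = 1 + 25 + 15 = 41
  C(8) = 1 + 41 + 25 = 67
  C(9) = 1 + 67 + 41 = 109
Total calls for fib(9) = 109


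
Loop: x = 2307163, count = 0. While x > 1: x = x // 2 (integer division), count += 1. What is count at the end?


The variable x halves each step:
x = 2307163 -> 1153581 -> 576790 -> 288395 -> 144197 -> 72098 -> 36049 -> 18024 -> 9012 -> 4506 -> 2253 -> 1126 -> 563 -> 281 -> 140 -> 70 -> 35 -> 17 -> 8 -> 4 -> 2 -> 1
Number of halvings = floor(log2(2307163)) = 21


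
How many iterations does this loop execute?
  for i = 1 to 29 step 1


The loop variable i takes values starting at 1 and increments by 1 each iteration.
Sequence: i = 1, 2, 3, 4, 5, 6, 7, 8, 9, ...
The upper bound 29 is inclusive, so the count is floor((last - first) / step) + 1:
floor((29 - 1) / 1) + 1 = floor(28/1) + 1 = 28 + 1 = 29


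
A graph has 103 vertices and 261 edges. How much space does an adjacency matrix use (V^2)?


Adjacency matrix: V x V grid of entries
Space = V^2 = 103^2 = 103 * 103 = 10609


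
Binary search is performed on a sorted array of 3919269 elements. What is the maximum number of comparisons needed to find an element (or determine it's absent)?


Binary search halves the search space each comparison:
  Step 1: search space = 3919269 -> 1959634
  Step 2: search space = 1959634 -> 979817
  Step 3: search space = 979817 -> 489908
  Step 4: search space = 489908 -> 244954
  Step 5: search space = 244954 -> 122477
  Step 6: search space = 122477 -> 61238
  Step 7: search space = 61238 -> 30619
  Step 8: search space = 30619 -> 15309
  Step 9: search space = 15309 -> 7654
  Step 10: search space = 7654 -> 3827
  Step 11: search space = 3827 -> 1913
  Step 12: search space = 1913 -> 956
  Step 13: search space = 956 -> 478
  Step 14: search space = 478 -> 239
  Step 15: search space = 239 -> 119
  Step 16: search space = 119 -> 59
  Step 17: search space = 59 -> 29
  Step 18: search space = 29 -> 14
  Step 19: search space = 14 -> 7
  Step 20: search space = 7 -> 3
  Step 21: search space = 3 -> 1
  Step 22: search space = 1 (final check)
Maximum comparisons = floor(log2(3919269)) + 1 = 21 + 1 = 22


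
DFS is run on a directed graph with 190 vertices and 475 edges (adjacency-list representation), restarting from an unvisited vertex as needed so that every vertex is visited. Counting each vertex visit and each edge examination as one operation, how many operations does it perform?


A full DFS traversal processes each vertex exactly once (push/pop on stack).
Each directed edge is examined once.
V = 190, E = 475
V + E = 665


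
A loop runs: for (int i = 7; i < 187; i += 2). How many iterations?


Loop starts at i = 7, increments by 2, stops when i >= 187.
Number of iterations = ceil((187 - 7) / 2)
= ceil(180 / 2)
= 90


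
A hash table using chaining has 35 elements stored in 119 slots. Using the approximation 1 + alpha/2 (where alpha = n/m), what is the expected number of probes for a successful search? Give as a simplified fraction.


Load factor alpha = n/m = 35/119
Expected probes = 1 + alpha/2 = 1 + 35/(2*119)
= 1 + 35/238
= 238/238 + 35/238
= 273/238
Simplify: 39/34


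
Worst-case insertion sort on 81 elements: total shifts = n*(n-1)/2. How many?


Sum of shifts = 1 + 2 + 3 + ... + 80
= 81 * 80 / 2
= 6480 / 2
= 3240


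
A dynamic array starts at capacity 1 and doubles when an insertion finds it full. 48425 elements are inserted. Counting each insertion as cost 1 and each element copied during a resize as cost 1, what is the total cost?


n = 48425
Insertion costs: 48425
Resizes copy 1, 2, 4, ... up to the largest power of 2 that is <= n-1 = 48424, i.e. 32768.
Copy costs = 1 + 2 + 4 + 8 + 16 + 32 + 64 + 128 + 256 + 512 + 1024 + 2048 + 4096 + 8192 + 16384 + 32768 = 65535
Total = 48425 + 65535 = 113960


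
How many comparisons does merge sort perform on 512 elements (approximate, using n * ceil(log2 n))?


Recursion depth: ceil(log2(512)) = 9
Each recursion level merges n = 512 elements
Total = 512 * 9 = 4608


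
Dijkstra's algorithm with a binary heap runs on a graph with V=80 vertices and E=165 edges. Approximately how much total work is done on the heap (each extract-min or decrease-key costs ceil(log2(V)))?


Dijkstra with a binary heap: each vertex is extracted once, each edge may relax once.
Each heap operation costs O(log V).
V + E = 80 + 165 = 245
ceil(log2(80)) = 7 (since 2^6 = 64 < 80 <= 128 = 2^7)
Total heap work = (V+E) * ceil(log2(V)) = 245 * 7 = 1715


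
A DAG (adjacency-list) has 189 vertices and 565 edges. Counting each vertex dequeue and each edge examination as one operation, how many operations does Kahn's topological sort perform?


V = 189 (vertex processing)
E = 565 (edge processing)
V + E = 189 + 565 = 754


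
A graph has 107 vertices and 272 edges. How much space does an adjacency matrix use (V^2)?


Adjacency matrix: V x V grid of entries
Space = V^2 = 107^2 = 107 * 107 = 11449


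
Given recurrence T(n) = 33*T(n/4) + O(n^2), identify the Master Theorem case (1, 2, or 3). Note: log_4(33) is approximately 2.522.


Master Theorem parameters: a=33, b=4, c=2
log_b(a) = 2.522
Compare b^c with a: 4^2 = 16 < 33, so c < log_b(a).
Comparing c=2 vs log_b(a)=2.522:
2 < 2.522 => Case 1
Result: T(n) = O(n^(log_4 33)) ~ O(n^2.522)
Master Theorem case = 1


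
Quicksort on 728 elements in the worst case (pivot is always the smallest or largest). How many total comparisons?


In the worst case, each partition step picks the worst pivot:
  Partition 1: 727 comparisons (n-1 elements to compare)
  Partition 2: 726 comparisons
  Partition 3: 725 comparisons
  Partition 4: 724 comparisons
  Partition 5: 723 comparisons
  ...
  Last partition: 0 comparisons
Total = (n-1) + (n-2) + ... + 1 + 0 = n*(n-1)/2
= 728*727/2 = 264628


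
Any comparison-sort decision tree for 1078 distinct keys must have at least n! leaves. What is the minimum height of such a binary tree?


A binary decision tree of height h has at most 2^h leaves and needs at least n! of them, so h >= ceil(log2(n!)).
1078! is far too large to multiply out, so use Stirling's series:
  ln(n!) ~ n ln n - n + (1/2) ln(2 pi n) + 1/(12n)  (error below 1/(360 n^3), negligible here)
  ln(1078) = 6.9828628
  n ln n = 1078 * 6.9828628 = 7527.5261
  (1/2) ln(2 pi * 1078) = (1/2) ln(6773.2738) = 4.4104
  1/(12*1078) = 0.0001
  ln(1078!) ~ 7527.5261 - 1078 + 4.4104 + 0.0001 = 6453.9366
Convert to base 2: log2(1078!) = 6453.9366 / ln 2 = 6453.9366 / 0.69314718 = 9311.0623
ceil(9311.0623) = 9312


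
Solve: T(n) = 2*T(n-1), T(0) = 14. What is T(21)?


Unrolling:
T(21) = 2*T(20) = 2^2*T(19) = ... = 2^21*T(0)
= 2^21 * 14
= 2097152 * 14 = 29360128


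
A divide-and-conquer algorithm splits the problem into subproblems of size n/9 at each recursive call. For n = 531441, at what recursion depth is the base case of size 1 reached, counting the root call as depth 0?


At each depth, the problem size is divided by 9:
  Depth 0: problem size = 531441
  Depth 1: problem size = 59049
  Depth 2: problem size = 6561
  Depth 3: problem size = 729
  Depth 4: problem size = 81
  Depth 5: problem size = 9
  Depth 6: problem size = 1 (base case)
The base case is reached at depth log_9(531441) = 6 (the tree has 7 levels counting depth 0, but the depth asked for is 6).
Recursion depth = 6


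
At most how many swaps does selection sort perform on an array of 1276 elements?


Each of the 1275 passes places one element in its final position.
Pass 1: swap minimum into position 0
Pass 2: swap minimum of remaining into position 1
...
Pass 1275: last two elements, one swap
Maximum swaps = 1276 - 1 = 1275


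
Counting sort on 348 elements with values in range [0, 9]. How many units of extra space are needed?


Output array size: 348 (to store sorted result)
Count array size: 10 (one slot per possible value, range 0 to 9)
Total extra space = 348 + 10 = 358


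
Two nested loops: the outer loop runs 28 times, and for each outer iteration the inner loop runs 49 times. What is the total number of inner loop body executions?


Outer loop: 28 iterations
Inner loop: 49 iterations per outer iteration
Total = 28 * 49 = 1372


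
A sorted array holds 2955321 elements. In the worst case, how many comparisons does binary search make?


Halving sequence: 2955321 -> 1477660 -> 738830 -> 369415 -> 184707 -> 92353 -> 46176 -> 23088 -> 11544 -> 5772 -> 2886 -> 1443 -> 721 -> 360 -> 180 -> 90 -> 45 -> 22 -> 11 -> 5 -> 2 -> 1
Number of halvings = 21
Max comparisons = 21 + 1 = 22


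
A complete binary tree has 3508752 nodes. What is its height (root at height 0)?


In a complete binary tree, level k holds nodes 2^k .. 2^(k+1)-1 (1-indexed).
Height = floor(log2(n)) = floor(log2(3508752)) = 21
Check: 2^21 = 2097152 <= 3508752 < 4194304 = 2^22


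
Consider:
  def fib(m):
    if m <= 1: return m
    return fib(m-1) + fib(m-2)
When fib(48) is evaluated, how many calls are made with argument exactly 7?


Let N(m) = number of times fib(m) is called while evaluating fib(48).
N(48) = 1 (the initial call).
N(47) = 1 (only fib(48) calls it).
For 1 <= m <= 46: fib(m) is called by fib(m+1) and fib(m+2), so
  N(m) = N(m+1) + N(m+2).
fib(0) is called only by fib(2), so N(0) = N(2).
Walk down from m=48:
  N(48)=1, N(47)=1, N(46)=2, N(45)=3, N(44)=5, N(43)=8, N(42)=13, N(41)=21, N(40)=34, N(39)=55, N(38)=89, N(37)=144, N(36)=233, N(35)=377, N(34)=610, N(33)=987, N(32)=1597, N(31)=2584, N(30)=4181, N(29)=6765, N(28)=10946, N(27)=17711, N(26)=28657, N(25)=46368, N(24)=75025, N(23)=121393, N(22)=196418, N(21)=317811, N(20)=514229, N(19)=832040, N(18)=1346269, N(17)=2178309, N(16)=3524578, N(15)=5702887, N(14)=9227465, N(13)=14930352, N(12)=24157817, N(11)=39088169, N(10)=63245986, N(9)=102334155, N(8)=165580141, N(7)=267914296
N(7) = 267914296


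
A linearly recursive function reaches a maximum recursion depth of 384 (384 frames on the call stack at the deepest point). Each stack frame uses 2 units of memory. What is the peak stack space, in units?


Maximum recursion depth = 384 frames
Memory per frame = 2 units
Total stack space = depth * frame_size
= 384 * 2 = 768


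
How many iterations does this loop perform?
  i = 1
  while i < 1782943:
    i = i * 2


The loop variable doubles each iteration:
i = 1 -> 2 -> 4 -> 8 -> 16 -> 32 -> 64 -> 128 -> 256 -> 512 -> 1024 -> 2048 -> 4096 -> 8192 -> 16384 -> 32768 -> 65536 -> 131072 -> 262144 -> 524288 -> 1048576 -> 2097152 (stop, 2097152 >= 1782943)
Number of doublings = ceil(log2(1782943)) = 21


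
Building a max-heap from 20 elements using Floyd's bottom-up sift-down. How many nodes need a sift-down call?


In a heap of 20 elements (0-indexed array):
  Last element index: 19
  Parent of last element: floor((19 - 1) / 2) = 9
  Internal nodes: indices 0 to 9
  Count = floor(20/2) = 10


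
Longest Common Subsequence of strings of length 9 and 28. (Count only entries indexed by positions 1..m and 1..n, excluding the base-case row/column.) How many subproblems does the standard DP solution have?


DP table indexed by positions in both strings.
First string: 9 positions
Second string: 28 positions
Total = 9 * 28 = 252


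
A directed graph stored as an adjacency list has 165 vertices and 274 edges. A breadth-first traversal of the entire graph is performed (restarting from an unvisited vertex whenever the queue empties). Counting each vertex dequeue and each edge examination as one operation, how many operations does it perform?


A full BFS traversal dequeues each vertex once and examines each edge once.
Vertex visits: 165
Edge visits: 274
V + E = 165 + 274 = 439


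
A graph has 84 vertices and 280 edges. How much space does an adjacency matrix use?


Adjacency matrix: V x V grid of entries
Space = V^2 = 84^2 = 84 * 84 = 7056


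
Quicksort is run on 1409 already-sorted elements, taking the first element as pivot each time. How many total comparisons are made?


Sum of comparisons per partition:
1408 + 1407 + ... + 1 + 0
= 1409 * (1409 - 1) / 2
= 1409 * 1408 / 2
= 991936


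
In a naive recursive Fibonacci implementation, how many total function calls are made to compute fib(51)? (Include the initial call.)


Let C(m) = total calls to evaluate fib(m). Then C(0)=C(1)=1, and
C(m) = 1 + C(m-1) + C(m-2) for m >= 2.
Build the table (each entry = 1 + previous two):
  C(0) = 1
  C(1) = 1
  C(2) = 1 + 1 + 1 = 3
  C(3) = 1 + 3 + 1 = 5
  C(4) = 1 + 5 + 3 = 9
  C(5) = 1 + 9 + 5 = 15
  C(6) = 1 + 15 + 9 = 25
  C(7) = 1 + 25 + 15 = 41
  C(8) = 1 + 41 + 25 = 67
  C(9) = 1 + 67 + 41 = 109
  C(10) = 1 + 109 + 67 = 177
  C(11) = 1 + 177 + 109 = 287
  C(12) = 1 + 287 + 177 = 465
  C(13) = 1 + 465 + 287 = 753
  C(14) = 1 + 753 + 465 = 1219
  C(15) = 1 + 1219 + 753 = 1973
  C(16) = 1 + 1973 + 1219 = 3193
  C(17) = 1 + 3193 + 1973 = 5167
  C(18) = 1 + 5167 + 3193 = 8361
  C(19) = 1 + 8361 + 5167 = 13529
  C(20) = 1 + 13529 + 8361 = 21891
  C(21) = 1 + 21891 + 13529 = 35421
  C(22) = 1 + 35421 + 21891 = 57313
  C(23) = 1 + 57313 + 35421 = 92735
  C(24) = 1 + 92735 + 57313 = 150049
  C(25) = 1 + 150049 + 92735 = 242785
  C(26) = 1 + 242785 + 150049 = 392835
  C(27) = 1 + 392835 + 242785 = 635621
  C(28) = 1 + 635621 + 392835 = 1028457
  C(29) = 1 + 1028457 + 635621 = 1664079
  C(30) = 1 + 1664079 + 1028457 = 2692537
  C(31) = 1 + 2692537 + 1664079 = 4356617
  C(32) = 1 + 4356617 + 2692537 = 7049155
  C(33) = 1 + 7049155 + 4356617 = 11405773
  C(34) = 1 + 11405773 + 7049155 = 18454929
  C(35) = 1 + 18454929 + 11405773 = 29860703
  C(36) = 1 + 29860703 + 18454929 = 48315633
  C(37) = 1 + 48315633 + 29860703 = 78176337
  C(38) = 1 + 78176337 + 48315633 = 126491971
  C(39) = 1 + 126491971 + 78176337 = 204668309
  C(40) = 1 + 204668309 + 126491971 = 331160281
  C(41) = 1 + 331160281 + 204668309 = 535828591
  C(42) = 1 + 535828591 + 331160281 = 866988873
  C(43) = 1 + 866988873 + 535828591 = 1402817465
  C(44) = 1 + 1402817465 + 866988873 = 2269806339
  C(45) = 1 + 2269806339 + 1402817465 = 3672623805
  C(46) = 1 + 3672623805 + 2269806339 = 5942430145
  C(47) = 1 + 5942430145 + 3672623805 = 9615053951
  C(48) = 1 + 9615053951 + 5942430145 = 15557484097
  C(49) = 1 + 15557484097 + 9615053951 = 25172538049
  C(50) = 1 + 25172538049 + 15557484097 = 40730022147
  C(51) = 1 + 40730022147 + 25172538049 = 65902560197
Total calls for fib(51) = 65902560197


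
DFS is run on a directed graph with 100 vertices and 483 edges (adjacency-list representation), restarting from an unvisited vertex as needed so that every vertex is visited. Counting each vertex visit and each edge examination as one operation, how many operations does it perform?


A full DFS traversal processes each vertex exactly once (push/pop on stack).
Each directed edge is examined once.
V = 100, E = 483
V + E = 583


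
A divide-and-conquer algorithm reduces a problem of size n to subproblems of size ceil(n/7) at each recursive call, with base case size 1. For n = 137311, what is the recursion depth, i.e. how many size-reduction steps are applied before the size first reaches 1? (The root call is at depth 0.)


Each step divides the size by 7 (rounding up); after k steps the size is ceil(n/7^k), which equals 1 exactly when 7^k >= n.
So the depth is the smallest k with 7^k >= 137311, i.e. ceil(log_7(137311)).
7^6 = 117649 < 137311 <= 823543 = 7^7
Recursion depth = 7


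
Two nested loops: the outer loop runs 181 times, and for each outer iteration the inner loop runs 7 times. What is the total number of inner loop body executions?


Outer loop: 181 iterations
Inner loop: 7 iterations per outer iteration
Total = 181 * 7 = 1267


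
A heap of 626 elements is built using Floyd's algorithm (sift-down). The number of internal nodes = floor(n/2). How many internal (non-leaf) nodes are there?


Leaf nodes occupy roughly half the array.
Sift-down is called for each internal node, starting from the last one.
Internal nodes = floor(n/2) = floor(626/2) = 313


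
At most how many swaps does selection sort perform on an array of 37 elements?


Each of the 36 passes places one element in its final position.
Pass 1: swap minimum into position 0
Pass 2: swap minimum of remaining into position 1
...
Pass 36: last two elements, one swap
Maximum swaps = 37 - 1 = 36


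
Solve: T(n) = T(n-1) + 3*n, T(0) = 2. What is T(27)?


Expanding the recurrence:
T(27) = T(26) + 3*27
       = T(25) + 3*26 + 3*27
       ...
       = T(0) + 3*(1 + 2 + ... + 27)
       = 2 + 3 * 27*28/2
       = 2 + 3 * 378
       = 2 + 1134 = 1136


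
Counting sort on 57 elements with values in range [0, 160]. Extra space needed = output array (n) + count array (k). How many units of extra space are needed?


Output array size: 57 (to store sorted result)
Count array size: 161 (one slot per possible value, range 0 to 160)
Total extra space = 57 + 161 = 218


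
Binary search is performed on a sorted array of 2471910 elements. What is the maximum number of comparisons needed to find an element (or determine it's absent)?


Binary search halves the search space each comparison:
  Step 1: search space = 2471910 -> 1235955
  Step 2: search space = 1235955 -> 617977
  Step 3: search space = 617977 -> 308988
  Step 4: search space = 308988 -> 154494
  Step 5: search space = 154494 -> 77247
  Step 6: search space = 77247 -> 38623
  Step 7: search space = 38623 -> 19311
  Step 8: search space = 19311 -> 9655
  Step 9: search space = 9655 -> 4827
  Step 10: search space = 4827 -> 2413
  Step 11: search space = 2413 -> 1206
  Step 12: search space = 1206 -> 603
  Step 13: search space = 603 -> 301
  Step 14: search space = 301 -> 150
  Step 15: search space = 150 -> 75
  Step 16: search space = 75 -> 37
  Step 17: search space = 37 -> 18
  Step 18: search space = 18 -> 9
  Step 19: search space = 9 -> 4
  Step 20: search space = 4 -> 2
  Step 21: search space = 2 -> 1
  Step 22: search space = 1 (final check)
Maximum comparisons = floor(log2(2471910)) + 1 = 21 + 1 = 22


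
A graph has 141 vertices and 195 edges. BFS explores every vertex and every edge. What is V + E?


A full BFS traversal dequeues each vertex once and examines each edge once.
Vertex visits: 141
Edge visits: 195
V + E = 141 + 195 = 336


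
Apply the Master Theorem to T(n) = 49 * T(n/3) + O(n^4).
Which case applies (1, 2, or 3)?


The Master Theorem: T(n) = a*T(n/b) + O(n^c)
  a = 49, b = 3, c = 4
log_b(a) = log_3(49) ~ 3.542
Compare b^c with a: 3^4 = 81 > 49, so c > log_b(a).
Since c > log_b(a), Case 3 applies.
T(n) = O(n^4)
Master Theorem case = 3


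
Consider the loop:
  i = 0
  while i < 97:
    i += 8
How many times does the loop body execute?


Starting at i = 0, each iteration adds 8.
Iterations until i >= 97:
  Iteration 1: i = 0 -> i = 8
  Iteration 2: i = 8 -> i = 16
  Iteration 3: i = 16 -> i = 24
  Iteration 4: i = 24 -> i = 32
  Iteration 5: i = 32 -> i = 40
  Iteration 6: i = 40 -> i = 48
  Iteration 7: i = 48 -> i = 56
  Iteration 8: i = 56 -> i = 64
  ... continuing ...
Total iterations = ceil(97/8) = 13


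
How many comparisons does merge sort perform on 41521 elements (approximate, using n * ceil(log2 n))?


Recursion depth: ceil(log2(41521)) = 16
Each recursion level merges n = 41521 elements
Total = 41521 * 16 = 664336


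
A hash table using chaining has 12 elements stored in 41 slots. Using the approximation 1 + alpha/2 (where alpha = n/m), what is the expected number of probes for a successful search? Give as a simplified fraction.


Load factor alpha = n/m = 12/41
Expected probes = 1 + alpha/2 = 1 + 12/(2*41)
= 1 + 12/82
= 82/82 + 12/82
= 94/82
Simplify: 47/41


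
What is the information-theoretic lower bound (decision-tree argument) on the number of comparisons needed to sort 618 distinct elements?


A binary decision tree of height h has at most 2^h leaves and needs at least n! of them, so h >= ceil(log2(n!)).
618! is far too large to multiply out, so use Stirling's series:
  ln(n!) ~ n ln n - n + (1/2) ln(2 pi n) + 1/(12n)  (error below 1/(360 n^3), negligible here)
  ln(618) = 6.4264885
  n ln n = 618 * 6.4264885 = 3971.5699
  (1/2) ln(2 pi * 618) = (1/2) ln(3883.0085) = 4.1322
  1/(12*618) = 0.0001
  ln(618!) ~ 3971.5699 - 618 + 4.1322 + 0.0001 = 3357.7022
Convert to base 2: log2(618!) = 3357.7022 / ln 2 = 3357.7022 / 0.69314718 = 4844.1403
ceil(4844.1403) = 4845


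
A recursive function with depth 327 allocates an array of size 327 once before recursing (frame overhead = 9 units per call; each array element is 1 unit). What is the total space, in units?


Array allocation: 327 units (allocated once)
Stack frames: 327 deep * 9 per frame = 2943 units
Total = 327 + 2943 = 3270


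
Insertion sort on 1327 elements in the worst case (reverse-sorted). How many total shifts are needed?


In the worst case (reverse-sorted), each element shifts past all previous:
  Element 1: 1 shifts
  Element 2: 2 shifts
  Element 3: 3 shifts
  Element 4: 4 shifts
  Element 5: 5 shifts
  ...
  Element 1326: 1326 shifts
Total = 1 + 2 + ... + 1326
= 1327*(1327-1)/2 = 879801


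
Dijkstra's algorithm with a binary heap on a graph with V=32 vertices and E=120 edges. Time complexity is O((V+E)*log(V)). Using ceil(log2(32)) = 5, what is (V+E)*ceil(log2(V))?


Dijkstra with a binary heap: each vertex is extracted once, each edge may relax once.
Each heap operation costs O(log V).
V + E = 32 + 120 = 152
ceil(log2(32)) = 5 (since 2^4 = 16 < 32 <= 32 = 2^5)
Total heap work = (V+E) * ceil(log2(V)) = 152 * 5 = 760


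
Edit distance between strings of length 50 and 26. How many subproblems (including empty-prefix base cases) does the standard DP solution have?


The table includes base cases (empty prefixes).
Rows: (m+1) = 51
Columns: (n+1) = 27
Total = 51 * 27 = 1377


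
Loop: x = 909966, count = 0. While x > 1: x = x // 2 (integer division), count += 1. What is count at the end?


The variable x halves each step:
x = 909966 -> 454983 -> 227491 -> 113745 -> 56872 -> 28436 -> 14218 -> 7109 -> 3554 -> 1777 -> 888 -> 444 -> 222 -> 111 -> 55 -> 27 -> 13 -> 6 -> 3 -> 1
Number of halvings = floor(log2(909966)) = 19


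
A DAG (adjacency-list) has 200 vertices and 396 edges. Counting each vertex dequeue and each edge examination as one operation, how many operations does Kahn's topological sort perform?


V = 200 (vertex processing)
E = 396 (edge processing)
V + E = 200 + 396 = 596


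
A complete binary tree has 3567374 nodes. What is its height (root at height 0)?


In a complete binary tree, level k holds nodes 2^k .. 2^(k+1)-1 (1-indexed).
Height = floor(log2(n)) = floor(log2(3567374)) = 21
Check: 2^21 = 2097152 <= 3567374 < 4194304 = 2^22


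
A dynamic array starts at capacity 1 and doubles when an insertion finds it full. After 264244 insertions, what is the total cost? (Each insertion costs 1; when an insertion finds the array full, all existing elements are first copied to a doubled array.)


Insertion cost: 264244 (one per element)
Resizes occur just before inserting elements 2, 3, 5, 9, ...
Elements copied at each resize: 1 + 2 + 4 + 8 + 16 + 32 + 64 + 128 + 256 + 512 + 1024 + 2048 + 4096 + 8192 + 16384 + 32768 + 65536 + 131072 + 262144
Sum of copies = 524287 (geometric series: 2^k - 1)
Total = 264244 + 524287 = 788531


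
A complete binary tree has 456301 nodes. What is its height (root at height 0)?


In a complete binary tree, level k holds nodes 2^k .. 2^(k+1)-1 (1-indexed).
Height = floor(log2(n)) = floor(log2(456301)) = 18
Check: 2^18 = 262144 <= 456301 < 524288 = 2^19


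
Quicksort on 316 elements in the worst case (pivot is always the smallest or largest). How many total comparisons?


In the worst case, each partition step picks the worst pivot:
  Partition 1: 315 comparisons (n-1 elements to compare)
  Partition 2: 314 comparisons
  Partition 3: 313 comparisons
  Partition 4: 312 comparisons
  Partition 5: 311 comparisons
  ...
  Last partition: 0 comparisons
Total = (n-1) + (n-2) + ... + 1 + 0 = n*(n-1)/2
= 316*315/2 = 49770


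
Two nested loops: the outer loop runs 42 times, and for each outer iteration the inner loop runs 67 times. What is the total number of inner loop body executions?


Outer loop: 42 iterations
Inner loop: 67 iterations per outer iteration
Total = 42 * 67 = 2814


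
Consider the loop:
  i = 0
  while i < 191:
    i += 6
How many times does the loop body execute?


Starting at i = 0, each iteration adds 6.
Iterations until i >= 191:
  Iteration 1: i = 0 -> i = 6
  Iteration 2: i = 6 -> i = 12
  Iteration 3: i = 12 -> i = 18
  Iteration 4: i = 18 -> i = 24
  Iteration 5: i = 24 -> i = 30
  Iteration 6: i = 30 -> i = 36
  Iteration 7: i = 36 -> i = 42
  Iteration 8: i = 42 -> i = 48
  ... continuing ...
Total iterations = ceil(191/6) = 32


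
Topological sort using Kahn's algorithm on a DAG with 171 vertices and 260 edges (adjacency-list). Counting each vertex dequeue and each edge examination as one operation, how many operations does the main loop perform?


Kahn's algorithm:
  1. Compute in-degrees: O(V + E)
  2. Process queue: each vertex dequeued once (O(V))
     each edge examined once (O(E))
Total = V + E = 171 + 260 = 431


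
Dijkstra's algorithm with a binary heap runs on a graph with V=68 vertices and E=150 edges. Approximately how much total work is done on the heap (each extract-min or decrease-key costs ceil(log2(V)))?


Dijkstra with a binary heap: each vertex is extracted once, each edge may relax once.
Each heap operation costs O(log V).
V + E = 68 + 150 = 218
ceil(log2(68)) = 7 (since 2^6 = 64 < 68 <= 128 = 2^7)
Total heap work = (V+E) * ceil(log2(V)) = 218 * 7 = 1526


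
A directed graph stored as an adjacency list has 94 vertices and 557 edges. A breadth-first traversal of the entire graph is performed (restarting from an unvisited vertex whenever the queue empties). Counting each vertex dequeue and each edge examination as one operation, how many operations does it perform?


A full BFS traversal dequeues each vertex once and examines each edge once.
Vertex visits: 94
Edge visits: 557
V + E = 94 + 557 = 651


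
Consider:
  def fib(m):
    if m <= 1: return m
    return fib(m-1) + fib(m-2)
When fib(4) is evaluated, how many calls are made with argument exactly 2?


Let N(m) = number of times fib(m) is called while evaluating fib(4).
N(4) = 1 (the initial call).
N(3) = 1 (only fib(4) calls it).
For 1 <= m <= 2: fib(m) is called by fib(m+1) and fib(m+2), so
  N(m) = N(m+1) + N(m+2).
fib(0) is called only by fib(2), so N(0) = N(2).
Walk down from m=4:
  N(4)=1, N(3)=1, N(2)=2
N(2) = 2


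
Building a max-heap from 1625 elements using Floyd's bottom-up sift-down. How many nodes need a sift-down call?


In a heap of 1625 elements (0-indexed array):
  Last element index: 1624
  Parent of last element: floor((1624 - 1) / 2) = 811
  Internal nodes: indices 0 to 811
  Count = floor(1625/2) = 812


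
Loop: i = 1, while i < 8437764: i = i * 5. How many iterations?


i multiplies by 5 each step:
i = 1 -> 5 -> 25 -> 125 -> 625 -> 3125 -> 15625 -> 78125 -> 390625 -> 1953125 -> 9765625 (stop)
Iterations = ceil(log_5(8437764)) = 10


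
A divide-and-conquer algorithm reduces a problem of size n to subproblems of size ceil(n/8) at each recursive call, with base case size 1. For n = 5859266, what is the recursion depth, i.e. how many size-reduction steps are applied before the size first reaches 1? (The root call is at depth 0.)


Each step divides the size by 8 (rounding up); after k steps the size is ceil(n/8^k), which equals 1 exactly when 8^k >= n.
So the depth is the smallest k with 8^k >= 5859266, i.e. ceil(log_8(5859266)).
8^7 = 2097152 < 5859266 <= 16777216 = 8^8
Recursion depth = 8


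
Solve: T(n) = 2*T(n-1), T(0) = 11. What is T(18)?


Unrolling:
T(18) = 2*T(17) = 2^2*T(16) = ... = 2^18*T(0)
= 2^18 * 11
= 262144 * 11 = 2883584


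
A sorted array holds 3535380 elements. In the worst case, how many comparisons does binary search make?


Halving sequence: 3535380 -> 1767690 -> 883845 -> 441922 -> 220961 -> 110480 -> 55240 -> 27620 -> 13810 -> 6905 -> 3452 -> 1726 -> 863 -> 431 -> 215 -> 107 -> 53 -> 26 -> 13 -> 6 -> 3 -> 1
Number of halvings = 21
Max comparisons = 21 + 1 = 22


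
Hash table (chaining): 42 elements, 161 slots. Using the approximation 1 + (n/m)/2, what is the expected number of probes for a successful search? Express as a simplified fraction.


Computing expected probes:
alpha = 42/161
= 1 + alpha/2
= 1 + 42/(2*161)
= (2*161 + 42) / (2*161)
= 364/322 = 26/23


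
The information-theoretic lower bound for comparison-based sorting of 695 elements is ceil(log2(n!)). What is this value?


A binary decision tree of height h has at most 2^h leaves and needs at least n! of them, so h >= ceil(log2(n!)).
695! is far too large to multiply out, so use Stirling's series:
  ln(n!) ~ n ln n - n + (1/2) ln(2 pi n) + 1/(12n)  (error below 1/(360 n^3), negligible here)
  ln(695) = 6.5439118
  n ln n = 695 * 6.5439118 = 4548.0187
  (1/2) ln(2 pi * 695) = (1/2) ln(4366.8138) = 4.1909
  1/(12*695) = 0.0001
  ln(695!) ~ 4548.0187 - 695 + 4.1909 + 0.0001 = 3857.2097
Convert to base 2: log2(695!) = 3857.2097 / ln 2 = 3857.2097 / 0.69314718 = 5564.7773
ceil(5564.7773) = 5565


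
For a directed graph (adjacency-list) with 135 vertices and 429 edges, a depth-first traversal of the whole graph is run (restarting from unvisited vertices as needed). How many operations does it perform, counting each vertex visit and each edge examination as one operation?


A full DFS traversal visits each vertex once and examines each edge once.
V = 135
E = 429
Sum = 135 + 429 = 564


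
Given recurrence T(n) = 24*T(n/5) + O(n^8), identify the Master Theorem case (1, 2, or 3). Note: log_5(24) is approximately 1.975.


Master Theorem parameters: a=24, b=5, c=8
log_b(a) = 1.975
Compare b^c with a: 5^8 = 390625 > 24, so c > log_b(a).
Comparing c=8 vs log_b(a)=1.975:
8 > 1.975 => Case 3
Result: T(n) = O(n^8)
Master Theorem case = 3


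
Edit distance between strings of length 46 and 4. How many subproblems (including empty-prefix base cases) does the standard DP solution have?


The table includes base cases (empty prefixes).
Rows: (m+1) = 47
Columns: (n+1) = 5
Total = 47 * 5 = 235


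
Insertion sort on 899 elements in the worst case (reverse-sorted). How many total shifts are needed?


In the worst case (reverse-sorted), each element shifts past all previous:
  Element 1: 1 shifts
  Element 2: 2 shifts
  Element 3: 3 shifts
  Element 4: 4 shifts
  Element 5: 5 shifts
  ...
  Element 898: 898 shifts
Total = 1 + 2 + ... + 898
= 899*(899-1)/2 = 403651


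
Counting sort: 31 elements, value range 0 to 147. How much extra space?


n = 31 (output array)
k = 148 (count array for 148 distinct values)
Extra space = 31 + 148 = 179


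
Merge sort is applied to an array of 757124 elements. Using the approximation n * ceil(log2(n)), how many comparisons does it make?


Merge sort divides the array into halves recursively.
Number of levels = ceil(log2(757124)) = 20
At each level, approximately n = 757124 comparisons are needed for merging.
Total comparisons ~ n * ceil(log2(n)) = 757124 * 20 = 15142480


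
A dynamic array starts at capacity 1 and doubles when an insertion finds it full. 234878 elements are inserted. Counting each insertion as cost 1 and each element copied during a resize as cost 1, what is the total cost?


n = 234878
Insertion costs: 234878
Resizes copy 1, 2, 4, ... up to the largest power of 2 that is <= n-1 = 234877, i.e. 131072.
Copy costs = 1 + 2 + 4 + 8 + 16 + 32 + 64 + 128 + 256 + 512 + 1024 + 2048 + 4096 + 8192 + 16384 + 32768 + 65536 + 131072 = 262143
Total = 234878 + 262143 = 497021


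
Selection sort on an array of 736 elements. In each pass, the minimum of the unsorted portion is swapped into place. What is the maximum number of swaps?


Selection sort performs one swap per pass:
  Pass 1: find min in positions 0 to 735, swap with position 0
  Pass 2: find min in positions 1 to 735, swap with position 1
  Pass 3: find min in positions 2 to 735, swap with position 2
  Pass 4: find min in positions 3 to 735, swap with position 3
  Pass 5: find min in positions 4 to 735, swap with position 4
  ... (730 more passes)
Total passes (and swaps) = n - 1 = 736 - 1 = 735


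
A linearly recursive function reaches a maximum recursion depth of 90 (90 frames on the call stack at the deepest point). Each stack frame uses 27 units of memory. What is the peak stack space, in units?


Maximum recursion depth = 90 frames
Memory per frame = 27 units
Total stack space = depth * frame_size
= 90 * 27 = 2430


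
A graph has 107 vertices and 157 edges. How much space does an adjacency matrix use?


Adjacency matrix: V x V grid of entries
Space = V^2 = 107^2 = 107 * 107 = 11449


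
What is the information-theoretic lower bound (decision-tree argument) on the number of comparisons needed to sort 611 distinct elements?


A binary decision tree of height h has at most 2^h leaves and needs at least n! of them, so h >= ceil(log2(n!)).
611! is far too large to multiply out, so use Stirling's series:
  ln(n!) ~ n ln n - n + (1/2) ln(2 pi n) + 1/(12n)  (error below 1/(360 n^3), negligible here)
  ln(611) = 6.4150970
  n ln n = 611 * 6.4150970 = 3919.6243
  (1/2) ln(2 pi * 611) = (1/2) ln(3839.0262) = 4.1265
  1/(12*611) = 0.0001
  ln(611!) ~ 3919.6243 - 611 + 4.1265 + 0.0001 = 3312.7509
Convert to base 2: log2(611!) = 3312.7509 / ln 2 = 3312.7509 / 0.69314718 = 4779.2893
ceil(4779.2893) = 4780


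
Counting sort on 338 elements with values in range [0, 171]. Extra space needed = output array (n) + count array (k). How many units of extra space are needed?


Output array size: 338 (to store sorted result)
Count array size: 172 (one slot per possible value, range 0 to 171)
Total extra space = 338 + 172 = 510


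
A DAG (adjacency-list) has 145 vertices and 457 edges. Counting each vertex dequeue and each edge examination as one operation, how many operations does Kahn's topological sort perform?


V = 145 (vertex processing)
E = 457 (edge processing)
V + E = 145 + 457 = 602


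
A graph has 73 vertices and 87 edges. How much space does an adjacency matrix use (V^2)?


Adjacency matrix: V x V grid of entries
Space = V^2 = 73^2 = 73 * 73 = 5329


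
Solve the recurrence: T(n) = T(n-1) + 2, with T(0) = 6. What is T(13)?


Unrolling the recurrence:
T(13) = T(12) + 2
       = T(11) + 2 + 2
       = T(10) + 2*3
       ...
       = T(0) + 2*13
       = 6 + 26 = 32


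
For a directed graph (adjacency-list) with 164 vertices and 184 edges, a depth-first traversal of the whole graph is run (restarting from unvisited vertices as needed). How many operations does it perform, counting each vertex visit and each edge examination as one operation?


A full DFS traversal visits each vertex once and examines each edge once.
V = 164
E = 184
Sum = 164 + 184 = 348


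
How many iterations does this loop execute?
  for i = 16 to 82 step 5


The loop variable i takes values starting at 16 and increments by 5 each iteration.
Sequence: i = 16, 21, 26, 31, 36, 41, 46, 51, 56, ...
The upper bound 82 is inclusive, so the count is floor((last - first) / step) + 1:
floor((82 - 16) / 5) + 1 = floor(66/5) + 1 = 13 + 1 = 14


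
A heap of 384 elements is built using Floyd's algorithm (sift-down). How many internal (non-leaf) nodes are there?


Leaf nodes occupy roughly half the array.
Sift-down is called for each internal node, starting from the last one.
Internal nodes = floor(n/2) = floor(384/2) = 192


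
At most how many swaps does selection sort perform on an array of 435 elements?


Each of the 434 passes places one element in its final position.
Pass 1: swap minimum into position 0
Pass 2: swap minimum of remaining into position 1
...
Pass 434: last two elements, one swap
Maximum swaps = 435 - 1 = 434


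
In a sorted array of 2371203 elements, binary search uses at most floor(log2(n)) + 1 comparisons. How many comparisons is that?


Halving sequence: 2371203 -> 1185601 -> 592800 -> 296400 -> 148200 -> 74100 -> 37050 -> 18525 -> 9262 -> 4631 -> 2315 -> 1157 -> 578 -> 289 -> 144 -> 72 -> 36 -> 18 -> 9 -> 4 -> 2 -> 1
Number of halvings = 21
Max comparisons = 21 + 1 = 22


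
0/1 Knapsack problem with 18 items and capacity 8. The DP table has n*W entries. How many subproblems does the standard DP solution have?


The DP table is indexed by (item, capacity).
Rows: 18 items
Columns: 8 capacity values (1 to W)
Total subproblems = 18 * 8 = 144


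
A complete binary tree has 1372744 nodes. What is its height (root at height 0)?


In a complete binary tree, level k holds nodes 2^k .. 2^(k+1)-1 (1-indexed).
Height = floor(log2(n)) = floor(log2(1372744)) = 20
Check: 2^20 = 1048576 <= 1372744 < 2097152 = 2^21


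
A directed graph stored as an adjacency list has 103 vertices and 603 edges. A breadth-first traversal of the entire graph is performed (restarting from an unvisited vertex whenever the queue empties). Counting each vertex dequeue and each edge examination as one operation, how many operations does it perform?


A full BFS traversal dequeues each vertex once and examines each edge once.
Vertex visits: 103
Edge visits: 603
V + E = 103 + 603 = 706


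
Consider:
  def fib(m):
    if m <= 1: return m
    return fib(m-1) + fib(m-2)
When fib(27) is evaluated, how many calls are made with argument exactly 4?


Let N(m) = number of times fib(m) is called while evaluating fib(27).
N(27) = 1 (the initial call).
N(26) = 1 (only fib(27) calls it).
For 1 <= m <= 25: fib(m) is called by fib(m+1) and fib(m+2), so
  N(m) = N(m+1) + N(m+2).
fib(0) is called only by fib(2), so N(0) = N(2).
Walk down from m=27:
  N(27)=1, N(26)=1, N(25)=2, N(24)=3, N(23)=5, N(22)=8, N(21)=13, N(20)=21, N(19)=34, N(18)=55, N(17)=89, N(16)=144, N(15)=233, N(14)=377, N(13)=610, N(12)=987, N(11)=1597, N(10)=2584, N(9)=4181, N(8)=6765, N(7)=10946, N(6)=17711, N(5)=28657, N(4)=46368
N(4) = 46368


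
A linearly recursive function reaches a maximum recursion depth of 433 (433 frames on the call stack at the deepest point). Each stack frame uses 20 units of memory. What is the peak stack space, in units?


Maximum recursion depth = 433 frames
Memory per frame = 20 units
Total stack space = depth * frame_size
= 433 * 20 = 8660


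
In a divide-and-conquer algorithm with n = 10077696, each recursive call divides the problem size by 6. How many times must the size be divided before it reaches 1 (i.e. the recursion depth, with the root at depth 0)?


Number of divisions = log_6(10077696)
Sizes: 10077696 -> 1679616 -> 279936 -> 46656 -> 7776 -> 1296 -> 216 -> 36 -> 6 -> 1 (9 divisions)
Recursion depth = 9


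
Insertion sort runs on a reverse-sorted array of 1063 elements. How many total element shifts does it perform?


Sum of shifts = 1 + 2 + 3 + ... + 1062
= 1063 * 1062 / 2
= 1128906 / 2
= 564453


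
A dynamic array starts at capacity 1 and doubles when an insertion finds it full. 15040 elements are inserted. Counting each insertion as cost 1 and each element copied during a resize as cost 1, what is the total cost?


n = 15040
Insertion costs: 15040
Resizes copy 1, 2, 4, ... up to the largest power of 2 that is <= n-1 = 15039, i.e. 8192.
Copy costs = 1 + 2 + 4 + 8 + 16 + 32 + 64 + 128 + 256 + 512 + 1024 + 2048 + 4096 + 8192 = 16383
Total = 15040 + 16383 = 31423
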